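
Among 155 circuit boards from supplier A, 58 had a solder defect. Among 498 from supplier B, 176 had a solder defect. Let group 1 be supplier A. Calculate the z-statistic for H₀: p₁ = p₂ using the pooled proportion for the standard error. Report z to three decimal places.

p̂₁ = 58/155 = 0.37419, p̂₂ = 176/498 = 0.35341.
Pooling: p̂ = 234/653 = 0.35835.
SE = √[p̂(1−p̂)(1/n₁+1/n₂)] = √[0.35835·0.64165·(1/155+1/498)] ≈ 0.044104.
z = 0.02078/0.044104 = 0.471.

z = 0.471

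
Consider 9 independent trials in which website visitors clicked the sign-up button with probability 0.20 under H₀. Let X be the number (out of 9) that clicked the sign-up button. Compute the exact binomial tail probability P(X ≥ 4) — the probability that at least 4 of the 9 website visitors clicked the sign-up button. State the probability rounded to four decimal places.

P = 0.0856

X is binomial with n = 9 and p = 0.20.
P(X ≥ 4) = Σ_{j=4}^{9} C(9,j)·0.20^j·0.80^{9−j}.
= 0.066060 + 0.016515 + 0.002753 + 0.000295 + 0.000018 + 0.000001 = 0.0856.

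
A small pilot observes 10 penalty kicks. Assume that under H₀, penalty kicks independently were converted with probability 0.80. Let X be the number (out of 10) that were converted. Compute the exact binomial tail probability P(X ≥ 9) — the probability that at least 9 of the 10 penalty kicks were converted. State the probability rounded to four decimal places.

P = 0.3758

X is binomial with n = 10 and p = 0.80.
P(X ≥ 9) = C(10,9)·0.80^9·0.20^1 + C(10,10)·0.80^10·0.20^0.
= 0.268435 + 0.107374 = 0.3758.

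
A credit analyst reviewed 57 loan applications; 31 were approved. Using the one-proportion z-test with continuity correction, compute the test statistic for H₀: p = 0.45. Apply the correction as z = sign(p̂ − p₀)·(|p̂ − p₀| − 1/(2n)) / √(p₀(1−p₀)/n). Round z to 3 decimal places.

p̂ = 31/57 = 0.54386. p̂ − p₀ = 0.093860.
Continuity correction 1/(2n) = 1/114 = 0.008772.
Corrected numerator: |0.093860| − 0.008772 = 0.085088.
SE₀ = √(0.45·0.55/57) = 0.065895.
z = +0.085088/0.065895 = 1.291.

z = 1.291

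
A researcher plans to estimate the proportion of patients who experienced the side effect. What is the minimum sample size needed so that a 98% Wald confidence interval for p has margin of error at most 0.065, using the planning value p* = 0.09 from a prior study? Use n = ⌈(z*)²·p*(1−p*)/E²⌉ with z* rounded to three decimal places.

For 98% confidence, z* = 2.326.
p*(1−p*) = 0.09·0.91 = 0.0819.
Required n before rounding: 5.410276 × 0.0819 / 0.065² = 104.876.
⌈104.876⌉ = 105.

n = 105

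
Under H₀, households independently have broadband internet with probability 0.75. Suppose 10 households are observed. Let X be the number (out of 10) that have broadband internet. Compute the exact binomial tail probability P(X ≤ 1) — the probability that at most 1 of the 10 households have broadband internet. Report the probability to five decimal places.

P = 0.00003

X ~ Binomial(n=10, p=0.75).
P(X ≤ 1) = C(10,0)·0.75^0·0.25^10 + C(10,1)·0.75^1·0.25^9.
= 0.000001 + 0.000029 = 0.00003.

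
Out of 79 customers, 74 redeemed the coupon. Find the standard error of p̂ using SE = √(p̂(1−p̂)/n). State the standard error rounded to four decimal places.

With x = 74 successes in n = 79, p̂ = 0.93671.
p̂(1−p̂) = 0.059284.
SE = √(0.059284/79) = 0.0274.

SE = 0.0274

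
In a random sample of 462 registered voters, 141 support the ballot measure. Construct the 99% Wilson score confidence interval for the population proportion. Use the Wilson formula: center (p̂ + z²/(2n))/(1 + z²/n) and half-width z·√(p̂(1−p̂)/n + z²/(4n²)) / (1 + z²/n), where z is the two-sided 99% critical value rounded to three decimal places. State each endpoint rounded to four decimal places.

p̂ = 141/462 = 0.30519; z = 2.576, so z² = 6.635776.
Denominator 1 + z²/n = 1 + 6.635776/462 = 1.014363.
Adjusted center: (0.30519 + z²/(2n))/1.014363 = 0.30795.
Radicand: p̂(1−p̂)/n + z²/(4n²) = 0.000458985 + 0.000007772 = 0.000466757.
Half-width = z·√(radicand)/denom = 2.576·0.021605/1.014363 = 0.05487.
Interval: 0.30795 ± 0.05487 → (0.2531, 0.3628).

(0.2531, 0.3628)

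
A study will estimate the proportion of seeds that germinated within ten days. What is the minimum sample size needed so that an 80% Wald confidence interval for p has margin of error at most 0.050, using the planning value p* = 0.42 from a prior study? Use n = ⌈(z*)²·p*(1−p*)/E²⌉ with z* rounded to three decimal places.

z* = 1.282 at the 80% level.
p*(1−p*) = 0.42·0.58 = 0.2436.
Required n before rounding: 1.643524 × 0.2436 / 0.050² = 160.145.
⌈160.145⌉ = 161.

n = 161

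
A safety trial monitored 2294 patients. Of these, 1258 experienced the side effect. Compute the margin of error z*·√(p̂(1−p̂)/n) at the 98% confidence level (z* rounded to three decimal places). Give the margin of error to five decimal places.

ME = 0.02417

The sample proportion is 1258/2294 = 0.54839.
SE = √(p̂(1−p̂)/n) = √(0.247659/2294) = 0.010390.
For 98% confidence, z* = 2.326.
Margin of error = z*·SE = 2.326 × 0.010390 = 0.02417.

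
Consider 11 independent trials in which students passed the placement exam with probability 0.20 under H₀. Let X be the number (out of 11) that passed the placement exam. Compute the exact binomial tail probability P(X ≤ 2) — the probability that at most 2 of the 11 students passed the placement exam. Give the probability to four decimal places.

P = 0.6174

X ~ Binomial(n=11, p=0.20).
P(X ≤ 2) = C(11,0)·0.20^0·0.80^11 + C(11,1)·0.20^1·0.80^10 + C(11,2)·0.20^2·0.80^9.
= 0.085899 + 0.236223 + 0.295279 = 0.6174.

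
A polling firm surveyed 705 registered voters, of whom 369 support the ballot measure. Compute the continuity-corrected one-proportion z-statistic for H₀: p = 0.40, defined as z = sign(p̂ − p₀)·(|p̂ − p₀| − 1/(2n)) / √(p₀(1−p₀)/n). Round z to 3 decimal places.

z = 6.650

Sample proportion p̂ = 369/705 = 0.52340. p̂ − p₀ = 0.123404.
1/(2n) = 0.000709.
Corrected numerator: |0.123404| − 0.000709 = 0.122695.
Null standard error: √(0.40·0.60/705) = √0.000340426 = 0.018451.
z = (+)0.122695/0.018451 = 6.650.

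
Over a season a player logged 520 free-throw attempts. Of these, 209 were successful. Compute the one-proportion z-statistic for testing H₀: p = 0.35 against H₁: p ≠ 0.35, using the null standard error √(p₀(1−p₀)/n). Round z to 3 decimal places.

z = 2.482

p̂ = 209/520 = 0.40192.
Under H₀, SE = √(p₀(1−p₀)/n) = √(0.35·0.65/520) = √0.000437500 = 0.020917.
z = (p̂ − p₀)/SE = (0.40192 − 0.35)/0.020917 = 2.482.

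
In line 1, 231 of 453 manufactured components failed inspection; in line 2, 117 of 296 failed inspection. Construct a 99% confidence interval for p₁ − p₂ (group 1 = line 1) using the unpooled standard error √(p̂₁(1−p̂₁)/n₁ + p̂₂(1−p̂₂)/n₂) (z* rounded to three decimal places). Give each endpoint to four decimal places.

(0.0197, 0.2096)

p̂₁ = 0.50993, p̂₂ = 0.39527, so the observed difference is 0.11466.
SE = √(0.000551659 + 0.000807539) = √0.001359198 = 0.036867.
The 99% critical value is z* = 2.576. Margin of error = 0.09497.
Interval: 0.11466 ± 0.09497 → (0.0197, 0.2096).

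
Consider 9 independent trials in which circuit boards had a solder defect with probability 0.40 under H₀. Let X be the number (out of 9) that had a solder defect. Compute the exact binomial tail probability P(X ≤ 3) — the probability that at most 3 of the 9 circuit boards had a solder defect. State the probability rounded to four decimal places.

X is binomial with n = 9 and p = 0.40.
P(X ≤ 3) = C(9,0)·0.40^0·0.60^9 + C(9,1)·0.40^1·0.60^8 + C(9,2)·0.40^2·0.60^7 + C(9,3)·0.40^3·0.60^6.
= 0.010078 + 0.060466 + 0.161243 + 0.250823 = 0.4826.

P = 0.4826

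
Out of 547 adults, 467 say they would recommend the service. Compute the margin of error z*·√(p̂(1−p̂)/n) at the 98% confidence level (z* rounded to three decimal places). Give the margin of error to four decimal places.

The sample proportion is 467/547 = 0.85375.
Standard error of p̂: √(0.124863/547) = √0.000228268 = 0.015109.
For 98% confidence, z* = 2.326.
ME = 2.326·0.015109 = 0.0351.

ME = 0.0351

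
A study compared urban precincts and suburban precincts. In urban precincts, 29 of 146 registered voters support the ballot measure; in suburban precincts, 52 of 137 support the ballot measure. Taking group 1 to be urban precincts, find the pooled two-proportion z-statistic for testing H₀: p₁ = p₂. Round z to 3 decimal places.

Sample proportions: p̂₁ = 29/146 = 0.19863 and p̂₂ = 52/137 = 0.37956.
Pooling: p̂ = 81/283 = 0.28622.
SE = √[p̂(1−p̂)(1/n₁+1/n₂)] = √[0.28622·0.71378·(1/146+1/137)] ≈ 0.053764.
z = (p̂₁ − p̂₂)/SE = (0.19863 − 0.37956)/0.053764 = -0.18093/0.053764 = -3.365.

z = -3.365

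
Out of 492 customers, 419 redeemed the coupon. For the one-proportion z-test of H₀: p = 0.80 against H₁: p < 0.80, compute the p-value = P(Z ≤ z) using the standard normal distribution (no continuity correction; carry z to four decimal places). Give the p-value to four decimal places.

p-value = 0.9979

With x = 419 successes in n = 492, p̂ = 0.85163.
Under H₀, SE = √(p₀(1−p₀)/n) = √(0.80·0.20/492) = √0.000325203 = 0.018033.
z = (p̂ − p₀)/SE = (419/492 − 0.80)/0.018033 ≈ 2.8628.
From the standard normal, P(Z ≤ z) = 0.9979.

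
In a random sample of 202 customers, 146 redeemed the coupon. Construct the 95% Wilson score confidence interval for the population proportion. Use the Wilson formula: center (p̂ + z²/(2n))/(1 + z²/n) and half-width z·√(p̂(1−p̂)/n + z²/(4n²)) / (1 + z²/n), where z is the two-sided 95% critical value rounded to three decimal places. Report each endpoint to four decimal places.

p̂ = 146/202 = 0.72277; z = 1.960, so z² = 3.841600.
Denominator 1 + z²/n = 1 + 3.841600/202 = 1.019018.
Center = (0.72277 + 0.009509)/1.019018 = 0.71861.
Radicand: p̂(1−p̂)/n + z²/(4n²) = 0.000991943 + 0.000023537 = 0.001015480.
Half-width = z·√(radicand)/denom = 1.960·0.031867/1.019018 = 0.06129.
CI: 0.71861 ± 0.06129 = (0.6573, 0.7799).

(0.6573, 0.7799)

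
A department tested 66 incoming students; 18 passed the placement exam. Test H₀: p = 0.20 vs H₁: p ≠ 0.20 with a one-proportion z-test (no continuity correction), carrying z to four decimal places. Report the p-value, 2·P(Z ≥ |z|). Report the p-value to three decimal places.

The sample proportion is 18/66 = 0.27273.
Null standard error: √(0.20·0.80/66) = √0.002424242 = 0.049237.
Test statistic (full precision, shown to 4 dp): z = (18/66 − 0.20)/SE₀ ≈ 1.4771.
From the standard normal, 2·P(Z ≥ |z|) = 0.140.

p-value = 0.140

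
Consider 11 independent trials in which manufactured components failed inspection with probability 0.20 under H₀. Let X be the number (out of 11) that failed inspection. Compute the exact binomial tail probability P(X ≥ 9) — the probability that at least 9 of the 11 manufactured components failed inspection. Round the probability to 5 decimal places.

P = 0.00002

X is binomial with n = 11 and p = 0.20.
P(X ≥ 9) = C(11,9)·0.20^9·0.80^2 + C(11,10)·0.20^10·0.80^1 + C(11,11)·0.20^11·0.80^0.
= 0.000018 + 0.000001 + 0.000000 = 0.00002.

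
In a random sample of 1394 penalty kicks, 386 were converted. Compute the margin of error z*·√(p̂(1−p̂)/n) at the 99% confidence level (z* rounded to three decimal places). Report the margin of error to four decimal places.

ME = 0.0309

The sample proportion is 386/1394 = 0.27690.
SE(p̂) = √(0.27690·0.72310/1394) = 0.011985.
For 99% confidence, z* = 2.576.
So ME = 0.0309.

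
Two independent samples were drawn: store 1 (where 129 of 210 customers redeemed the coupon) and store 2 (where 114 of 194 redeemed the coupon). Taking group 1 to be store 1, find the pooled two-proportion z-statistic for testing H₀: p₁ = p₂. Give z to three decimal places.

Sample proportions: p̂₁ = 129/210 = 0.61429 and p̂₂ = 114/194 = 0.58763.
Pooling: p̂ = 243/404 = 0.60149.
Pooled SE = √[0.2397008·0.00991654] ≈ 0.048755.
z = 0.02666/0.048755 = 0.547.

z = 0.547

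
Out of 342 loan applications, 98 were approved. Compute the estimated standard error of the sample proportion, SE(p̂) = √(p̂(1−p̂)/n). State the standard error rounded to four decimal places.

SE = 0.0244

The sample proportion is 98/342 = 0.28655.
p̂(1−p̂) = 0.28655·0.71345 = 0.204439.
SE = √(0.204439/342) = 0.0244.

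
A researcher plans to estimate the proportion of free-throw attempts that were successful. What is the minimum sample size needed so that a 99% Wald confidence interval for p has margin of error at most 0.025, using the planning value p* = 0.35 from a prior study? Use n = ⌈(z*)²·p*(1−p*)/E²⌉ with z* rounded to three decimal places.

The 99% critical value is z* = 2.576.
p*(1−p*) = 0.35·0.65 = 0.2275.
(z*)²·p*(1−p*)/E² = 6.635776·0.2275/0.000625 = 2415.422.
Rounding up, n = 2416.

n = 2416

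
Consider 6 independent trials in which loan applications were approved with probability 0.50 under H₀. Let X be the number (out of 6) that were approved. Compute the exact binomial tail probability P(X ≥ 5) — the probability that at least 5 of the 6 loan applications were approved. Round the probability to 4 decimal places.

P = 0.1094

X is binomial with n = 6 and p = 0.50.
P(X ≥ 5) = C(6,5)·0.50^5·0.50^1 + C(6,6)·0.50^6·0.50^0.
= 0.093750 + 0.015625 = 0.1094.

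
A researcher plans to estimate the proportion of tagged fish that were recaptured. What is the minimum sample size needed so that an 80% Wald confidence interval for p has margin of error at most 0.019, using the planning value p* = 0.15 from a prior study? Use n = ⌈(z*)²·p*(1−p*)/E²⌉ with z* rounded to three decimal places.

The 80% critical value is z* = 1.282.
p*(1−p*) = 0.1275.
(z*)²·p*(1−p*)/E² = 1.643524·0.1275/0.000361 = 580.469.
Rounding up, n = 581.

n = 581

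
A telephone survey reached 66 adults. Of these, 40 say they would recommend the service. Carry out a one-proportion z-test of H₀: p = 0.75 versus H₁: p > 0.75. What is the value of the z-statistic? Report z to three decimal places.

z = -2.701

Sample proportion p̂ = 40/66 = 0.60606.
SE₀ = √(0.75·0.25/66) = 0.053300.
Test statistic: z = -0.14394/0.053300 = -2.701.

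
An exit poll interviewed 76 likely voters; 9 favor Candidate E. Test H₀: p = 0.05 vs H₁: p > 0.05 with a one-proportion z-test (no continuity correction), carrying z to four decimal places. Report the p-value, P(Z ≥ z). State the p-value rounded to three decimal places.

p-value = 0.003

With x = 9 successes in n = 76, p̂ = 0.11842.
Under H₀, SE = √(p₀(1−p₀)/n) = √(0.05·0.95/76) = √0.000625000 = 0.025000.
Test statistic (full precision, shown to 4 dp): z = (9/76 − 0.05)/SE₀ ≈ 2.7368.
p-value = P(Z ≥ z) with z = 2.7368 → 0.003.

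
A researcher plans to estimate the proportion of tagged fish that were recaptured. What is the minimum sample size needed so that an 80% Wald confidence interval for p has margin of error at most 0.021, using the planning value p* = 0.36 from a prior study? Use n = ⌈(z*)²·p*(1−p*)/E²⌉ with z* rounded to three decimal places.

For 80% confidence, z* = 1.282.
p*(1−p*) = 0.36·0.64 = 0.2304.
(z*)²·p*(1−p*)/E² = 1.643524·0.2304/0.000441 = 858.657.
⌈858.657⌉ = 859.

n = 859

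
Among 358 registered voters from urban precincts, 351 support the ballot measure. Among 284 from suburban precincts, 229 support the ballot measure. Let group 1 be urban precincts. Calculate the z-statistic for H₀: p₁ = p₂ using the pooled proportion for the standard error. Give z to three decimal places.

z = 7.418

Sample proportions: p̂₁ = 351/358 = 0.98045 and p̂₂ = 229/284 = 0.80634.
Pooling: p̂ = 580/642 = 0.90343.
Pooled SE = √[0.0872468·0.00631442] ≈ 0.023472.
z = 0.17411/0.023472 = 7.418.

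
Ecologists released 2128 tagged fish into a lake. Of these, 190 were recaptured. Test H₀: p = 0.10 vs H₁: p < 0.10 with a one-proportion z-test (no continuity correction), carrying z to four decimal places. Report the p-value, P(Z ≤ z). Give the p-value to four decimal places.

Sample proportion p̂ = 190/2128 = 0.08929.
SE₀ = √(0.10·0.90/2128) = 0.006503.
z = (p̂ − p₀)/SE = (190/2128 − 0.10)/0.006503 ≈ -1.6475.
From the standard normal, P(Z ≤ z) = 0.0497.

p-value = 0.0497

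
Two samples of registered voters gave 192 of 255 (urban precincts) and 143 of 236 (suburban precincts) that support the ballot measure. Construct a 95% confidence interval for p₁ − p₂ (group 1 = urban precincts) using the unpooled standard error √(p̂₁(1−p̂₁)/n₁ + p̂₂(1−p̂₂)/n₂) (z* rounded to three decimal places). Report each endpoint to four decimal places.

(0.0652, 0.2288)

p̂₁ = 192/255 = 0.75294, p̂₂ = 143/236 = 0.60593; p̂₁ − p̂₂ = 0.14701.
SE = √(0.000729493 + 0.001011773) = √0.001741266 = 0.041728.
The 95% critical value is z* = 1.960. Margin of error = 0.08179.
So the interval runs from 0.0652 to 0.2288.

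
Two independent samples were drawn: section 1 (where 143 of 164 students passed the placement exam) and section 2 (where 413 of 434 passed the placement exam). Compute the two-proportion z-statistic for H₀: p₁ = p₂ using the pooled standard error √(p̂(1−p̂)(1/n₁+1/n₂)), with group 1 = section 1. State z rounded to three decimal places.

Sample proportions: p̂₁ = 143/164 = 0.87195 and p̂₂ = 413/434 = 0.95161.
Pooled p̂ = (143+413)/(164+434) = 556/598 = 0.92977.
SE = √[p̂(1−p̂)(1/n₁+1/n₂)] = √[0.92977·0.07023·(1/164+1/434)] ≈ 0.023423.
z = (p̂₁ − p̂₂)/SE = (0.87195 − 0.95161)/0.023423 = -0.07966/0.023423 = -3.401.

z = -3.401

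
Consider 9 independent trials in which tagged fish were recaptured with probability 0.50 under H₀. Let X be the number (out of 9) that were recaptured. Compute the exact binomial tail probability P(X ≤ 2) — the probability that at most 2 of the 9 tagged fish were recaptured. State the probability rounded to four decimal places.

X is binomial with n = 9 and p = 0.50.
P(X ≤ 2) = C(9,0)·0.50^0·0.50^9 + C(9,1)·0.50^1·0.50^8 + C(9,2)·0.50^2·0.50^7.
= 0.001953 + 0.017578 + 0.070312 = 0.0898.

P = 0.0898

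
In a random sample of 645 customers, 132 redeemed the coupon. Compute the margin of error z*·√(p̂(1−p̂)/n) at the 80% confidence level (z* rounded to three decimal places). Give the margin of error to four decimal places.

ME = 0.0204

p̂ = 132/645 = 0.20465.
Standard error of p̂: √(0.162769/645) = √0.000252355 = 0.015886.
The 80% critical value is z* = 1.282.
Margin of error = z*·SE = 1.282 × 0.015886 = 0.0204.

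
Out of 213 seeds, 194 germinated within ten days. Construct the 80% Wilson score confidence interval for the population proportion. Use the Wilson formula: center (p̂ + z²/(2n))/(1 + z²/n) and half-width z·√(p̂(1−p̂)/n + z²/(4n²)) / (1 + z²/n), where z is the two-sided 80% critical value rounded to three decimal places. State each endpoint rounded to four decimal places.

(0.8825, 0.9328)

Here p̂ = 194/213 = 0.91080 and z = 1.282 (z² = 1.643524).
1 + z²/n = 1.007716.
Adjusted center: (0.91080 + z²/(2n))/1.007716 = 0.90765.
Radicand: p̂(1−p̂)/n + z²/(4n²) = 0.000381431 + 0.000009056 = 0.000390487.
Half-width = 1.282·√0.000390487/1.007716 = 0.02514.
So the interval runs from 0.8825 to 0.9328.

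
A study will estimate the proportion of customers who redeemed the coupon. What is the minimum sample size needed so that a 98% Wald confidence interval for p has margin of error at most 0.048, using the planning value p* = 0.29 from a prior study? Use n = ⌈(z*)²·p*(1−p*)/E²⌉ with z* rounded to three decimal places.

n = 484

For 98% confidence, z* = 2.326.
p*(1−p*) = 0.2059.
(z*)²·p*(1−p*)/E² = 5.410276·0.2059/0.002304 = 483.496.
⌈483.496⌉ = 484.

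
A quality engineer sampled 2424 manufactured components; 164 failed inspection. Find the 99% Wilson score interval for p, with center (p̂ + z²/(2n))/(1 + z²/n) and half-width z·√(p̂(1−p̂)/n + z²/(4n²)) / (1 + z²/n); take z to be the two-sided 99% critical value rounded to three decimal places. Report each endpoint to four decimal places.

Here p̂ = 164/2424 = 0.06766 and z = 2.576 (z² = 6.635776).
Denominator 1 + z²/n = 1 + 6.635776/2424 = 1.002738.
Adjusted center: (0.06766 + z²/(2n))/1.002738 = 0.06884.
Radicand: p̂(1−p̂)/n + z²/(4n²) = 0.000026023 + 0.000000282 = 0.000026305.
Half-width = z·√(radicand)/denom = 2.576·0.005129/1.002738 = 0.01318.
CI: 0.06884 ± 0.01318 = (0.0557, 0.0820).

(0.0557, 0.0820)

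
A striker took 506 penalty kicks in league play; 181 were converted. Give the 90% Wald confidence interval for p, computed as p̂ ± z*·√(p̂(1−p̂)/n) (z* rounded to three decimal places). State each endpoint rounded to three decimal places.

(0.323, 0.393)

The sample proportion is 181/506 = 0.35771.
SE(p̂) = √(0.35771·0.64229/506) = 0.021309.
The 90% critical value is z* = 1.645.
Margin of error: 1.645 × 0.021309 = 0.03505.
So the interval runs from 0.323 to 0.393.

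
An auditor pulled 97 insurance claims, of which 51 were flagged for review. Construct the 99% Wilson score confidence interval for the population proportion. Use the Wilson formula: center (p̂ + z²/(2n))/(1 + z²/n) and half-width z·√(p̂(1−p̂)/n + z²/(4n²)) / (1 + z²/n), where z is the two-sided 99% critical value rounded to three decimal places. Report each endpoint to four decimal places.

Here p̂ = 51/97 = 0.52577 and z = 2.576 (z² = 6.635776).
1 + z²/n = 1.068410.
Adjusted center: (0.52577 + z²/(2n))/1.068410 = 0.52412.
Radicand: p̂(1−p̂)/n + z²/(4n²) = 0.002570472 + 0.000176315 = 0.002746787.
Half-width = 2.576·√0.002746787/1.068410 = 0.12636.
Interval: 0.52412 ± 0.12636 → (0.3978, 0.6505).

(0.3978, 0.6505)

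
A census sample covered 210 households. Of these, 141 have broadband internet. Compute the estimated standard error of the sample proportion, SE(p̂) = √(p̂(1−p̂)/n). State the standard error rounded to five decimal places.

SE = 0.03241

p̂ = 141/210 = 0.67143.
p̂(1−p̂) = 0.220612.
Dividing by n and taking the root: √0.001050533 = 0.03241.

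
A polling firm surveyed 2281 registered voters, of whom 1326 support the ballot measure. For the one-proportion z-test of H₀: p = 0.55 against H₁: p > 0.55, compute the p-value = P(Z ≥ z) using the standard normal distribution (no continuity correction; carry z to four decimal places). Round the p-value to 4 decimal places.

p̂ = 1326/2281 = 0.58132.
Under H₀, SE = √(p₀(1−p₀)/n) = √(0.55·0.45/2281) = √0.000108505 = 0.010417.
z = (p̂ − p₀)/SE = (1326/2281 − 0.55)/0.010417 ≈ 3.0071.
p-value = P(Z ≥ z) with z = 3.0071 → 0.0013.

p-value = 0.0013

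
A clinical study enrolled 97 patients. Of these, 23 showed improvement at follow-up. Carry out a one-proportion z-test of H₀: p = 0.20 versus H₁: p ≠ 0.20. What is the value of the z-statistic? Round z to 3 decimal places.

With x = 23 successes in n = 97, p̂ = 0.23711.
Null standard error: √(0.20·0.80/97) = √0.001649485 = 0.040614.
Test statistic: z = 0.03711/0.040614 = 0.914.

z = 0.914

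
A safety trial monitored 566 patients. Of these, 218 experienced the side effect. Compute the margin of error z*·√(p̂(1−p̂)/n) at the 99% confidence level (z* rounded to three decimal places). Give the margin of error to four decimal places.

Sample proportion p̂ = 218/566 = 0.38516.
Standard error of p̂: √(0.236812/566) = √0.000418395 = 0.020455.
z* = 2.576 at the 99% level.
So ME = 0.0527.

ME = 0.0527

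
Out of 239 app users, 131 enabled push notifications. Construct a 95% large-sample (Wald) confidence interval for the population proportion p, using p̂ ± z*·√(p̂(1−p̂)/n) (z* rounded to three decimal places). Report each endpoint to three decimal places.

(0.485, 0.611)

With x = 131 successes in n = 239, p̂ = 0.54812.
SE(p̂) = √(0.54812·0.45188/239) = 0.032192.
The 95% critical value is z* = 1.960.
Margin = 1.960·0.032192 = 0.06310.
CI: 0.54812 ± 0.06310 = (0.485, 0.611).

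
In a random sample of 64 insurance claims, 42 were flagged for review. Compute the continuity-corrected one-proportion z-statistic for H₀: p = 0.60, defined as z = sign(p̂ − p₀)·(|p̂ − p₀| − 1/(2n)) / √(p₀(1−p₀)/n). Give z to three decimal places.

z = 0.791

Sample proportion p̂ = 42/64 = 0.65625. p̂ − p₀ = 0.056250.
Continuity correction 1/(2n) = 1/128 = 0.007812.
Corrected numerator: |0.056250| − 0.007812 = 0.048438.
Null standard error: √(0.60·0.40/64) = √0.003750000 = 0.061237.
z = (+)0.048438/0.061237 = 0.791.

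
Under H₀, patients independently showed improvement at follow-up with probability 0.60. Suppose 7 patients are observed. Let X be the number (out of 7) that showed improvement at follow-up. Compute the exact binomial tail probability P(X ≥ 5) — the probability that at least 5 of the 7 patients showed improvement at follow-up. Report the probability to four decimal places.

P = 0.4199

X is binomial with n = 7 and p = 0.60.
P(X ≥ 5) = C(7,5)·0.60^5·0.40^2 + C(7,6)·0.60^6·0.40^1 + C(7,7)·0.60^7·0.40^0.
= 0.261274 + 0.130637 + 0.027994 = 0.4199.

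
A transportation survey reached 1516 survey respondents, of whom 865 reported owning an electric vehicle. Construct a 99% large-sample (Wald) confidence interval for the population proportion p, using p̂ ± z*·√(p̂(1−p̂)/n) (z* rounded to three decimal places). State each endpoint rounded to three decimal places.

(0.538, 0.603)

p̂ = 865/1516 = 0.57058.
SE = √(p̂(1−p̂)/n) = √(0.245018/1516) = 0.012713.
The 99% critical value is z* = 2.576.
Margin of error: 2.576 × 0.012713 = 0.03275.
Interval: 0.57058 ± 0.03275 → (0.538, 0.603).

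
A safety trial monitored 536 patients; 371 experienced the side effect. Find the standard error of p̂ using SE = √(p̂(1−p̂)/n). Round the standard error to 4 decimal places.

SE = 0.0199

p̂ = 371/536 = 0.69216.
p̂(1−p̂) = 0.69216·0.30784 = 0.213075.
SE = √(0.213075/536) = 0.0199.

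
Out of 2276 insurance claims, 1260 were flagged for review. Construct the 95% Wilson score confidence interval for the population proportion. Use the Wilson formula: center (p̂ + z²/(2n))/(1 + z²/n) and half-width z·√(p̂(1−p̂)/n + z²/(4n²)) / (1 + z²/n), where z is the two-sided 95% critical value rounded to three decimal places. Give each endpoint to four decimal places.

Here p̂ = 1260/2276 = 0.55360 and z = 1.960 (z² = 3.841600).
1 + z²/n = 1.001688.
Adjusted center: (0.55360 + z²/(2n))/1.001688 = 0.55351.
Radicand: p̂(1−p̂)/n + z²/(4n²) = 0.000108579 + 0.000000185 = 0.000108764.
Half-width = 1.960·√0.000108764/1.001688 = 0.02041.
So the interval runs from 0.5331 to 0.5739.

(0.5331, 0.5739)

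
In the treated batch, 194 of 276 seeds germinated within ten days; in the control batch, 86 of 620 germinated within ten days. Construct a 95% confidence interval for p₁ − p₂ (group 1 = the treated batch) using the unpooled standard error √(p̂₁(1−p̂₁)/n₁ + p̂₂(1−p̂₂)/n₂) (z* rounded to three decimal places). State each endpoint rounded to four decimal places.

p̂₁ = 194/276 = 0.70290, p̂₂ = 86/620 = 0.13871; p̂₁ − p̂₂ = 0.56419.
SE = √(0.000756638 + 0.000192692) = √0.000949330 = 0.030811.
z* = 1.960 at the 95% level. Margin of error = 0.06039.
So the interval runs from 0.5038 to 0.6246.

(0.5038, 0.6246)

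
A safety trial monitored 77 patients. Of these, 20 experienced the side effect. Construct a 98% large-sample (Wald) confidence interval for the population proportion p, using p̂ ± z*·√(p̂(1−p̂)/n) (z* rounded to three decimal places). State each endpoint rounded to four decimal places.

p̂ = 20/77 = 0.25974.
Standard error of p̂: √(0.192275/77) = √0.002497081 = 0.049971.
The 98% critical value is z* = 2.326.
Margin of error: 2.326 × 0.049971 = 0.11623.
CI: 0.25974 ± 0.11623 = (0.1435, 0.3760).

(0.1435, 0.3760)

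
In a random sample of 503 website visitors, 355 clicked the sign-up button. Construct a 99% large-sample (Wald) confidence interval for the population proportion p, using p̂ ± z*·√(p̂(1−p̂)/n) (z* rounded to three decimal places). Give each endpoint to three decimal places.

With x = 355 successes in n = 503, p̂ = 0.70577.
SE = √(p̂(1−p̂)/n) = √(0.207661/503) = 0.020319.
The 99% critical value is z* = 2.576.
Margin of error: 2.576 × 0.020319 = 0.05234.
So the interval runs from 0.653 to 0.758.

(0.653, 0.758)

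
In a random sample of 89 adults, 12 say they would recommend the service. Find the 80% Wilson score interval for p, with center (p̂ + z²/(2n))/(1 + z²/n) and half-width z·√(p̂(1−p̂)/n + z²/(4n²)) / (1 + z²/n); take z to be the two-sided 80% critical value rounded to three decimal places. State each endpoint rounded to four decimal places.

Here p̂ = 12/89 = 0.13483 and z = 1.282 (z² = 1.643524).
1 + z²/n = 1.018467.
Center = (0.13483 + 0.009233)/1.018467 = 0.14145.
Radicand: p̂(1−p̂)/n + z²/(4n²) = 0.001310696 + 0.000051872 = 0.001362568.
Half-width = 1.282·√0.001362568/1.018467 = 0.04646.
Interval: 0.14145 ± 0.04646 → (0.0950, 0.1879).

(0.0950, 0.1879)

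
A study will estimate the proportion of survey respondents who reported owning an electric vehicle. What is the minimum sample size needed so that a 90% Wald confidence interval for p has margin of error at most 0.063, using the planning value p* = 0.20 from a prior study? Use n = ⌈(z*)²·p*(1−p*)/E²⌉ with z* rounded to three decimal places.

z* = 1.645 at the 90% level.
p*(1−p*) = 0.20·0.80 = 0.1600.
Required n before rounding: 2.706025 × 0.1600 / 0.063² = 109.086.
Rounding up, n = 110.

n = 110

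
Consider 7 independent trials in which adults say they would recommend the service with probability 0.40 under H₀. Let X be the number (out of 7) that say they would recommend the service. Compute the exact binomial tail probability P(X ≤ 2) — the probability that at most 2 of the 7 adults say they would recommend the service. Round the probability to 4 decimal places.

P = 0.4199

X is binomial with n = 7 and p = 0.40.
P(X ≤ 2) = C(7,0)·0.40^0·0.60^7 + C(7,1)·0.40^1·0.60^6 + C(7,2)·0.40^2·0.60^5.
= 0.027994 + 0.130637 + 0.261274 = 0.4199.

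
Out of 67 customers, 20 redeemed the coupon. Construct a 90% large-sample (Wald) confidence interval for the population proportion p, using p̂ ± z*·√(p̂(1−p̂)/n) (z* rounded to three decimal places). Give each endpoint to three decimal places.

(0.207, 0.390)

Sample proportion p̂ = 20/67 = 0.29851.
SE = √(p̂(1−p̂)/n) = √(0.209401/67) = 0.055905.
For 90% confidence, z* = 1.645.
Margin = 1.645·0.055905 = 0.09196.
CI: 0.29851 ± 0.09196 = (0.207, 0.390).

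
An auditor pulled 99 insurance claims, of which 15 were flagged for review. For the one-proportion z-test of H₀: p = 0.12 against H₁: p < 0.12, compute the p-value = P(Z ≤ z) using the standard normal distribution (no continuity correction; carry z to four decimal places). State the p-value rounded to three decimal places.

Sample proportion p̂ = 15/99 = 0.15152.
Null standard error: √(0.12·0.88/99) = √0.001066667 = 0.032660.
Test statistic (full precision, shown to 4 dp): z = (15/99 − 0.12)/SE₀ ≈ 0.9650.
p-value = P(Z ≤ z) with z = 0.9650 → 0.833.

p-value = 0.833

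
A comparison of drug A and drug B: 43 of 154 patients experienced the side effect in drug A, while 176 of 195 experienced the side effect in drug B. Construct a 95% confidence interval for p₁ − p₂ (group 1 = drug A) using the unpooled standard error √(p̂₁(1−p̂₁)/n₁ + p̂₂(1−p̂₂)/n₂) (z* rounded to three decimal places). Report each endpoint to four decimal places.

(-0.7055, -0.5412)

p̂₁ = 0.27922, p̂₂ = 0.90256, so the observed difference is -0.62334.
SE = √(0.001306861 + 0.000450985) = √0.001757846 = 0.041927.
z* = 1.960 at the 95% level. Margin = 1.960·0.041927 = 0.08218.
Interval: -0.62334 ± 0.08218 → (-0.7055, -0.5412).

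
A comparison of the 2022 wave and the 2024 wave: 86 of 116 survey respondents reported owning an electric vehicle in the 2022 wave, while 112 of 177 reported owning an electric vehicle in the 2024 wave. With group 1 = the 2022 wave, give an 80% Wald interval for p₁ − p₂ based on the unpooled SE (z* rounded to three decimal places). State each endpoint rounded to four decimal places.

(0.0388, 0.1784)

p̂₁ = 86/116 = 0.74138, p̂₂ = 112/177 = 0.63277; p̂₁ − p̂₂ = 0.10861.
Unpooled SE = √(p̂₁(1−p̂₁)/n₁ + p̂₂(1−p̂₂)/n₂) = √(0.001652897 + 0.001312839) = 0.054459.
z* = 1.282 at the 80% level. Margin = 1.282·0.054459 = 0.06982.
Interval: 0.10861 ± 0.06982 → (0.0388, 0.1784).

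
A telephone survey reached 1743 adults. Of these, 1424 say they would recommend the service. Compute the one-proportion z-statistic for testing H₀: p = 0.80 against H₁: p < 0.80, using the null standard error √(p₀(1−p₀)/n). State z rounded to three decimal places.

z = 1.772

Sample proportion p̂ = 1424/1743 = 0.81698.
SE₀ = √(0.80·0.20/1743) = 0.009581.
z = (p̂ − p₀)/SE = (0.81698 − 0.80)/0.009581 = 1.772.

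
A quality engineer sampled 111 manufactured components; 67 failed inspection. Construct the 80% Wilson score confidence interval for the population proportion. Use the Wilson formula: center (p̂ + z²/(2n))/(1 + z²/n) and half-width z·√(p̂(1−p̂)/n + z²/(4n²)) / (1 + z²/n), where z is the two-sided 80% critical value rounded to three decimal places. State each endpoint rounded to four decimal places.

(0.5430, 0.6612)

Here p̂ = 67/111 = 0.60360 and z = 1.282 (z² = 1.643524).
Denominator 1 + z²/n = 1 + 1.643524/111 = 1.014807.
Adjusted center: (0.60360 + z²/(2n))/1.014807 = 0.60209.
Radicand: p̂(1−p̂)/n + z²/(4n²) = 0.002155552 + 0.000033348 = 0.002188900.
Half-width = 1.282·√0.002188900/1.014807 = 0.05910.
CI: 0.60209 ± 0.05910 = (0.5430, 0.6612).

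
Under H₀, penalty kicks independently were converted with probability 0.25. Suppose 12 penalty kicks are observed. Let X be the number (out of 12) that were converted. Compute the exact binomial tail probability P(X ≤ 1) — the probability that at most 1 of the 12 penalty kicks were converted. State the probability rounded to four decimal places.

X is binomial with n = 12 and p = 0.25.
P(X ≤ 1) = C(12,0)·0.25^0·0.75^12 + C(12,1)·0.25^1·0.75^11.
= 0.031676 + 0.126705 = 0.1584.

P = 0.1584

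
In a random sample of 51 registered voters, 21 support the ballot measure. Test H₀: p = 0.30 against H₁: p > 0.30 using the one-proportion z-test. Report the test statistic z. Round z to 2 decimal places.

z = 1.74

Sample proportion p̂ = 21/51 = 0.41176.
Under H₀, SE = √(p₀(1−p₀)/n) = √(0.30·0.70/51) = √0.004117647 = 0.064169.
Test statistic: z = 0.11176/0.064169 = 1.74.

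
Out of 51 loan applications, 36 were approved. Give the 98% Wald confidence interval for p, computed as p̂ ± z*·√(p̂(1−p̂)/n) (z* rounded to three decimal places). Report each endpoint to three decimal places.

p̂ = 36/51 = 0.70588.
SE(p̂) = √(0.70588·0.29412/51) = 0.063803.
The 98% critical value is z* = 2.326.
Margin = 2.326·0.063803 = 0.14841.
Interval: 0.70588 ± 0.14841 → (0.557, 0.854).

(0.557, 0.854)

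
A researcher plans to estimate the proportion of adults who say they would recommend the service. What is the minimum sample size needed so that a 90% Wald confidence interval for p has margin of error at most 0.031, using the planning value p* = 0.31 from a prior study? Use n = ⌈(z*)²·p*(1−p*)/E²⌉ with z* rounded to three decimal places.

n = 603

z* = 1.645 at the 90% level.
p*(1−p*) = 0.2139.
(z*)²·p*(1−p*)/E² = 2.706025·0.2139/0.000961 = 602.309.
Rounding up, n = 603.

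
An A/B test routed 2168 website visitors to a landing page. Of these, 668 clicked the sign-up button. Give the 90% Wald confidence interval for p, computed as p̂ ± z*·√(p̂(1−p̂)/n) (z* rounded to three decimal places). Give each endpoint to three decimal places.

With x = 668 successes in n = 2168, p̂ = 0.30812.
SE(p̂) = √(0.30812·0.69188/2168) = 0.009916.
For 90% confidence, z* = 1.645.
Margin = 1.645·0.009916 = 0.01631.
Interval: 0.30812 ± 0.01631 → (0.292, 0.324).

(0.292, 0.324)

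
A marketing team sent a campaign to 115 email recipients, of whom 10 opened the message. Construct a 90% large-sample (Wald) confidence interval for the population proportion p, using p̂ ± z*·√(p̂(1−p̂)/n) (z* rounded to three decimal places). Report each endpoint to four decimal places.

p̂ = 10/115 = 0.08696.
SE = √(p̂(1−p̂)/n) = √(0.079395/115) = 0.026275.
For 90% confidence, z* = 1.645.
Margin of error: 1.645 × 0.026275 = 0.04322.
CI: 0.08696 ± 0.04322 = (0.0437, 0.1302).

(0.0437, 0.1302)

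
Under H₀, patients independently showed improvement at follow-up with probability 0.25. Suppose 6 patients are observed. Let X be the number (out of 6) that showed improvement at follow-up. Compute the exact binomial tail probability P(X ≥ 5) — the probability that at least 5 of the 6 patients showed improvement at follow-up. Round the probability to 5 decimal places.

X is binomial with n = 6 and p = 0.25.
P(X ≥ 5) = C(6,5)·0.25^5·0.75^1 + C(6,6)·0.25^6·0.75^0.
= 0.004395 + 0.000244 = 0.00464.

P = 0.00464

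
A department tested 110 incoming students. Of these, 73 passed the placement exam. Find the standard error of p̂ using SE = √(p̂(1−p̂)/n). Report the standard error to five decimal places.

Sample proportion p̂ = 73/110 = 0.66364.
p̂(1−p̂) = 0.223222.
Dividing by n and taking the root: √0.002029291 = 0.04505.

SE = 0.04505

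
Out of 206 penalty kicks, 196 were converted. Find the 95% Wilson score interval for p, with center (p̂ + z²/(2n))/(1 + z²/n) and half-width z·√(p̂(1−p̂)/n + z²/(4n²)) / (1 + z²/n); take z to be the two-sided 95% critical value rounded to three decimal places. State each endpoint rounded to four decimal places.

Here p̂ = 196/206 = 0.95146 and z = 1.960 (z² = 3.841600).
1 + z²/n = 1.018649.
Adjusted center: (0.95146 + z²/(2n))/1.018649 = 0.94319.
Radicand: p̂(1−p̂)/n + z²/(4n²) = 0.000224210 + 0.000022632 = 0.000246842.
Half-width = 1.960·√0.000246842/1.018649 = 0.03023.
CI: 0.94319 ± 0.03023 = (0.9130, 0.9734).

(0.9130, 0.9734)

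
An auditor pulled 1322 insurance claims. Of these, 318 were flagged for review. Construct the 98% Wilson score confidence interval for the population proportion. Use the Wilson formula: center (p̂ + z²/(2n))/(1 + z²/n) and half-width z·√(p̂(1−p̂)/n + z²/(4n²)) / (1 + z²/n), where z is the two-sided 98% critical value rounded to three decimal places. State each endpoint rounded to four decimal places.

p̂ = 318/1322 = 0.24054; z = 2.326, so z² = 5.410276.
1 + z²/n = 1.004092.
Adjusted center: (0.24054 + z²/(2n))/1.004092 = 0.24160.
Radicand: p̂(1−p̂)/n + z²/(4n²) = 0.000138187 + 0.000000774 = 0.000138961.
Half-width = z·√(radicand)/denom = 2.326·0.011788/1.004092 = 0.02731.
Interval: 0.24160 ± 0.02731 → (0.2143, 0.2689).

(0.2143, 0.2689)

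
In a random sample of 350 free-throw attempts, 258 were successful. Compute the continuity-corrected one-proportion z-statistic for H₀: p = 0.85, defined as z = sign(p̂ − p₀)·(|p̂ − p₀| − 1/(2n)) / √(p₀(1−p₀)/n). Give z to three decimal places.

With x = 258 successes in n = 350, p̂ = 0.73714. p̂ − p₀ = -0.112857.
1/(2n) = 0.001429.
Corrected numerator: |-0.112857| − 0.001429 = 0.111428.
Null standard error: √(0.85·0.15/350) = √0.000364286 = 0.019086.
z = (−)0.111428/0.019086 = -5.838.

z = -5.838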